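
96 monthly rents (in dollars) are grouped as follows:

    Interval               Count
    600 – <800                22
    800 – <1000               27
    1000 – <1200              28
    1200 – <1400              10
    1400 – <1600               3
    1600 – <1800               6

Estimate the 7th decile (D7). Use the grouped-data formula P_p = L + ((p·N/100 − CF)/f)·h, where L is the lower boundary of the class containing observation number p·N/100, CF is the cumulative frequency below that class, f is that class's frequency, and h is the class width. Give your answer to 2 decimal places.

N = 96; target position k = 70/100 · 96 = 67.2.
Cumulative frequencies: 22, 49, 77, 87, 90, 96.
Observation 67.2 falls in the class 1000 – <1200.
L = 1000, CF = 49, f = 28, h = 200.
P70 = 1000 + ((67.2 − 49)/28)·200 = 1000 + 130 = 1130.

1130.00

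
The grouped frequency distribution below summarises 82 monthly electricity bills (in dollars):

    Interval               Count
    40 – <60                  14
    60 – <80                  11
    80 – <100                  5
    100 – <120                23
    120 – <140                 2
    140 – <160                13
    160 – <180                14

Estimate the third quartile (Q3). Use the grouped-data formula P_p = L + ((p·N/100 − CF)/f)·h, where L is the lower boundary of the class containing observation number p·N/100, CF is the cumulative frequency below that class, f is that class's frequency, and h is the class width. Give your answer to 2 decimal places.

N = 82; target position k = 75/100 · 82 = 61.5.
Cumulative frequencies: 14, 25, 30, 53, 55, 68, 82.
Observation 61.5 falls in the class 140 – <160.
L = 140, CF = 55, f = 13, h = 20.
P75 = 140 + ((61.5 − 55)/13)·20 = 140 + 10 = 150.

150.00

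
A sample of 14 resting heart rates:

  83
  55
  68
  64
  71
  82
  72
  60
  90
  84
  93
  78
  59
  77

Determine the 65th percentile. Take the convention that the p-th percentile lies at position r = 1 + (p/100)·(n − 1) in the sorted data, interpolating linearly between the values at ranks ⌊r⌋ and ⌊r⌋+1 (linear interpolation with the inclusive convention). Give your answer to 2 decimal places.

79.80

Sorted: 55, 59, 60, 64, 68, 71, 72, 77, 78, 82, 83, 84, 90, 93.
n = 14.
r = 1 + (65/100)·(14 − 1) = 1 + 8.45 = 9.45.
Rank 9 is 78 and rank 10 is 82.
Interpolate: 78 + 0.45·(82 − 78) = 78 + 0.45·4 = 79.8.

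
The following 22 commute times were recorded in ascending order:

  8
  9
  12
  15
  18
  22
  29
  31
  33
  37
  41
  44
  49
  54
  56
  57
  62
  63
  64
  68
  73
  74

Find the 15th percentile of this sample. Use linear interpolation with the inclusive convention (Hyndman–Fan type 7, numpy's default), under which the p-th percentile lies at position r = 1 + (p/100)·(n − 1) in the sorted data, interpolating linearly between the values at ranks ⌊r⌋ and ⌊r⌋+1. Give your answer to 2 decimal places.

n = 22.
r = 1 + (15/100)·(22 − 1) = 1 + 3.15 = 4.15.
Rank 4 is 15 and rank 5 is 18.
Interpolate: 15 + 0.15·(18 − 15) = 15 + 0.15·3 = 15.45.

15.45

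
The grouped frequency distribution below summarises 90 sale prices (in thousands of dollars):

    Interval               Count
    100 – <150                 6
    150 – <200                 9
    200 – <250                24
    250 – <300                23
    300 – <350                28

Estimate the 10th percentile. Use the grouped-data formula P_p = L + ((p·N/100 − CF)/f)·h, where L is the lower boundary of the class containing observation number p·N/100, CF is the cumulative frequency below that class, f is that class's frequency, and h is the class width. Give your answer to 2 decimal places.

166.67

N = 90; target position k = 10/100 · 90 = 9.
Cumulative frequencies: 6, 15, 39, 62, 90.
Observation 9 falls in the class 150 – <200.
L = 150, CF = 6, f = 9, h = 50.
P10 = 150 + ((9 − 6)/9)·50 = 150 + 16.6667 = 166.667.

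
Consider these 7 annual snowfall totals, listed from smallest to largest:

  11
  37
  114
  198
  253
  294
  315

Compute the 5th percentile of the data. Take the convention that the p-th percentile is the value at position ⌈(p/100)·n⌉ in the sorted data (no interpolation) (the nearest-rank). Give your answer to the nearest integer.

n = 7.
Position = ⌈5/100 · 7⌉ = ⌈0.35⌉ = 1.
The value at rank 1 is 11.

11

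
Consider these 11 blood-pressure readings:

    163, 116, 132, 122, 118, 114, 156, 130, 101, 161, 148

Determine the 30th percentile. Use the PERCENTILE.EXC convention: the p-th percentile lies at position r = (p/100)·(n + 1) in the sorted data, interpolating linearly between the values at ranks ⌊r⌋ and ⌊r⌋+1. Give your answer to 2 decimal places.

Sorted: 101, 114, 116, 118, 122, 130, 132, 148, 156, 161, 163.
n = 11.
r = (30/100)·(11 + 1) = 3.6.
Rank 3 is 116 and rank 4 is 118.
Interpolate: 116 + 0.6·(118 − 116) = 116 + 0.6·2 = 117.2.

117.20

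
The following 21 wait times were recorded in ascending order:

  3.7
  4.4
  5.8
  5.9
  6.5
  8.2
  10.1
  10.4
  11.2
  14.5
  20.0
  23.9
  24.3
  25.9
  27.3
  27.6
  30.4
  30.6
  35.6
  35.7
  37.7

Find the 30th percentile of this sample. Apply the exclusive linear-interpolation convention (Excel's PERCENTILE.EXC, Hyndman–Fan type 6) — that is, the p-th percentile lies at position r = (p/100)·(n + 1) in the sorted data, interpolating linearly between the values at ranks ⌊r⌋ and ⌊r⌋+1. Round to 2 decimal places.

n = 21.
r = (30/100)·(21 + 1) = 6.6.
Rank 6 is 8.2 and rank 7 is 10.1.
Interpolate: 8.2 + 0.6·(10.1 − 8.2) = 8.2 + 0.6·1.9 = 9.34.

9.34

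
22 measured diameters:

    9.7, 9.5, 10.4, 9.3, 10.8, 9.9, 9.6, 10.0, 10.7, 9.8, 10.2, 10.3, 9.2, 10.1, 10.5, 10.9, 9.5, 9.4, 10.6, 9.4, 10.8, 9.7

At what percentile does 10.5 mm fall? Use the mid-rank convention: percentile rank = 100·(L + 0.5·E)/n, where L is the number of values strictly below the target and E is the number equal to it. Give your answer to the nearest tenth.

Sorted: 9.2, 9.3, 9.4, 9.4, 9.5, 9.5, 9.6, 9.7, 9.7, 9.8, 9.9, 10.0, 10.1, 10.2, 10.3, 10.4, 10.5, 10.6, 10.7, 10.8, 10.8, 10.9.
Count below 10.5: L = 16; count equal: E = 1; n = 22.
Percentile rank = 100·(16 + 0.5·1)/22 = 100·16.5/22 = 75.

75.0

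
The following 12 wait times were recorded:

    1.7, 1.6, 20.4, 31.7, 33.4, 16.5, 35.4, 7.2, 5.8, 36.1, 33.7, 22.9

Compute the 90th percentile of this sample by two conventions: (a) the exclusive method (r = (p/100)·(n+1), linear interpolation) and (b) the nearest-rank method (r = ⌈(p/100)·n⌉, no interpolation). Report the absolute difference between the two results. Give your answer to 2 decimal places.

0.49

Sorted: 1.6, 1.7, 5.8, 7.2, 16.5, 20.4, 22.9, 31.7, 33.4, 33.7, 35.4, 36.1.
n = 12.
(a) r = 11.7; between ranks 11 (35.4) and 12 (36.1): 35.89.
(b) the nearest-rank method: rank 11 → 35.4.
|35.89 − 35.4| = 0.49.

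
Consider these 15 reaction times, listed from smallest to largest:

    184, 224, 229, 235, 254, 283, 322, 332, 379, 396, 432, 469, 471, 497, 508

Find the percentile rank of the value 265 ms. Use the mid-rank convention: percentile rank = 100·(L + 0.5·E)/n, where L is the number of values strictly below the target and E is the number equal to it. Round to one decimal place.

33.3

Count below 265: L = 5; count equal: E = 0; n = 15.
Percentile rank = 100·(5 + 0.5·0)/15 = 100·5/15 = 33.33.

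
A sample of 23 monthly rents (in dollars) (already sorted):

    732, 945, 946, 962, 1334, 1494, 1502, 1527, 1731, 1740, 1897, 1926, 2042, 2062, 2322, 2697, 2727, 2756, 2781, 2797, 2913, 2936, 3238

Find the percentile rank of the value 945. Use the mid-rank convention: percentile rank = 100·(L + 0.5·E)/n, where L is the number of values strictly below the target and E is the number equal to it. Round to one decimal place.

6.5

Count below 945: L = 1; count equal: E = 1; n = 23.
Percentile rank = 100·(1 + 0.5·1)/23 = 100·1.5/23 = 6.522.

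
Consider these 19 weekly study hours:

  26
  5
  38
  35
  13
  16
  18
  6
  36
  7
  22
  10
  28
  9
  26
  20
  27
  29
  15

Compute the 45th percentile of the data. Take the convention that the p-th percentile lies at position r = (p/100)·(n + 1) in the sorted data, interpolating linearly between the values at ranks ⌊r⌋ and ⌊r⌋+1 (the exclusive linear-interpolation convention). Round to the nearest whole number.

Sorted: 5, 6, 7, 9, 10, 13, 15, 16, 18, 20, 22, 26, 26, 27, 28, 29, 35, 36, 38.
n = 19.
r = (45/100)·(19 + 1) = 9.
r is an integer, so P45 is the value at rank 9: 18.

18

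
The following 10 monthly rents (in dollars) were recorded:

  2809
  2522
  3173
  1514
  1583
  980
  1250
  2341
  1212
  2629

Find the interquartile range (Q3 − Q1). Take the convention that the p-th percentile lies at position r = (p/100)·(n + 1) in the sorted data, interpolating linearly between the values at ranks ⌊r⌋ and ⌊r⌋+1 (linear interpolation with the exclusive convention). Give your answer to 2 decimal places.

1433.50

Sorted: 980, 1212, 1250, 1514, 1583, 2341, 2522, 2629, 2809, 3173.
n = 10.
P25: r = 2.75; ranks 2–3 are 1212, 1250; interpolating gives 1240.5.
P75: r = 8.25; ranks 8–9 are 2629, 2809; interpolating gives 2674.
Difference: 2674 − 1240.5 = 1433.5.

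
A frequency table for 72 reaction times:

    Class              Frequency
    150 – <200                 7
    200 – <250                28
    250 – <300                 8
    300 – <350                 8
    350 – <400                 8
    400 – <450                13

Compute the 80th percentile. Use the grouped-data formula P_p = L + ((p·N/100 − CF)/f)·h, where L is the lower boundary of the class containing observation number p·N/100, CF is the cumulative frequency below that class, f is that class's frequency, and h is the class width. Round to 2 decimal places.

391.25

N = 72; target position k = 80/100 · 72 = 57.6.
Cumulative frequencies: 7, 35, 43, 51, 59, 72.
Observation 57.6 falls in the class 350 – <400.
L = 350, CF = 51, f = 8, h = 50.
P80 = 350 + ((57.6 − 51)/8)·50 = 350 + 41.25 = 391.25.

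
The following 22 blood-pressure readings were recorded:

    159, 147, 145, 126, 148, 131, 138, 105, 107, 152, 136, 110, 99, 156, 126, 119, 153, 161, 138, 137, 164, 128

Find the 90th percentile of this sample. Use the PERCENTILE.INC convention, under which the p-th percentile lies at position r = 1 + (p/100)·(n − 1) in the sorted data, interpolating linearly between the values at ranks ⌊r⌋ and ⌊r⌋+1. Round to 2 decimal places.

Sorted: 99, 105, 107, 110, 119, 126, 126, 128, 131, 136, 137, 138, 138, 145, 147, 148, 152, 153, 156, 159, 161, 164.
n = 22.
r = 1 + (90/100)·(22 − 1) = 1 + 18.9 = 19.9.
Rank 19 is 156 and rank 20 is 159.
Interpolate: 156 + 0.9·(159 − 156) = 156 + 0.9·3 = 158.7.

158.70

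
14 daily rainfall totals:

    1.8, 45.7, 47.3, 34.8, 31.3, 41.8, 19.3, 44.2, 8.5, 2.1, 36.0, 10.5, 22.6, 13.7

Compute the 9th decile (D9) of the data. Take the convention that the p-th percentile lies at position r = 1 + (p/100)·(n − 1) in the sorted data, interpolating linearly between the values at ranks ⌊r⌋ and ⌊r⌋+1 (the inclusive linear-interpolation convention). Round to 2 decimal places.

Sorted: 1.8, 2.1, 8.5, 10.5, 13.7, 19.3, 22.6, 31.3, 34.8, 36.0, 41.8, 44.2, 45.7, 47.3.
n = 14.
r = 1 + (90/100)·(14 − 1) = 1 + 11.7 = 12.7.
Rank 12 is 44.2 and rank 13 is 45.7.
Interpolate: 44.2 + 0.7·(45.7 − 44.2) = 44.2 + 0.7·1.5 = 45.25.

45.25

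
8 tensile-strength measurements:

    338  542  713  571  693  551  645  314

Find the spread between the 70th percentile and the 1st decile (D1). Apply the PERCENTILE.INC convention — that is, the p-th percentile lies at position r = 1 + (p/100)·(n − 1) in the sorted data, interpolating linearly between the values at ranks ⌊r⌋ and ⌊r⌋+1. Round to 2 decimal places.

306.80

Sorted: 314, 338, 542, 551, 571, 645, 693, 713.
n = 8.
P10: r = 1.7; ranks 1–2 are 314, 338; interpolating gives 330.8.
P70: r = 5.9; ranks 5–6 are 571, 645; interpolating gives 637.6.
Difference: 637.6 − 330.8 = 306.8.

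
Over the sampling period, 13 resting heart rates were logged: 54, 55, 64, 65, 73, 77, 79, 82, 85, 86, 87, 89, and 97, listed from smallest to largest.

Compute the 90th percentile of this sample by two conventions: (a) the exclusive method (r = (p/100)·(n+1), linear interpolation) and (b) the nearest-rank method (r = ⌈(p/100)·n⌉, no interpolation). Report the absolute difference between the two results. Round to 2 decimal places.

4.80

n = 13.
(a) r = 12.6; between ranks 12 (89) and 13 (97): 93.8.
(b) the nearest-rank method: rank 12 → 89.
|93.8 − 89| = 4.8.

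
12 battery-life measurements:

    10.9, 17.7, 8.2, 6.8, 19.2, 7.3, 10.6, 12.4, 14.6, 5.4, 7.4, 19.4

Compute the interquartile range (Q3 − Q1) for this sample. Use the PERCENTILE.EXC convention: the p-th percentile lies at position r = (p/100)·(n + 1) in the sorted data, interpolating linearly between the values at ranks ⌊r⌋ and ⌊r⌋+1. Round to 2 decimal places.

Sorted: 5.4, 6.8, 7.3, 7.4, 8.2, 10.6, 10.9, 12.4, 14.6, 17.7, 19.2, 19.4.
n = 12.
P25: r = 3.25; ranks 3–4 are 7.3, 7.4; interpolating gives 7.325.
P75: r = 9.75; ranks 9–10 are 14.6, 17.7; interpolating gives 16.925.
Difference: 16.925 − 7.325 = 9.6.

9.60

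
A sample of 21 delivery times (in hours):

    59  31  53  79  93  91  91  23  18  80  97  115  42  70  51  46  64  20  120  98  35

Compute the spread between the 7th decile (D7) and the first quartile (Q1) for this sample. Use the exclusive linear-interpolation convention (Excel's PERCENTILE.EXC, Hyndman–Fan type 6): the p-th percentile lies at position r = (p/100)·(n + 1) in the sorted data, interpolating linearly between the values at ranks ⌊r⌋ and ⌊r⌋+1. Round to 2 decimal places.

Sorted: 18, 20, 23, 31, 35, 42, 46, 51, 53, 59, 64, 70, 79, 80, 91, 91, 93, 97, 98, 115, 120.
n = 21.
P25: r = 5.5; ranks 5–6 are 35, 42; interpolating gives 38.5.
P70: r = 15.4; ranks 15–16 are 91, 91; interpolating gives 91.
Difference: 91 − 38.5 = 52.5.

52.50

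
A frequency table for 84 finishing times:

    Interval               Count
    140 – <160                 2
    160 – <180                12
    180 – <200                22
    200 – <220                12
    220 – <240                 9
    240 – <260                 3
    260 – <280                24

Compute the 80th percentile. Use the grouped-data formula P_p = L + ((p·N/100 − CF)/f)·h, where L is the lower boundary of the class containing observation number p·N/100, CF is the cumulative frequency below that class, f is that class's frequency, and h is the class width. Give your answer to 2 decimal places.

266.00

N = 84; target position k = 80/100 · 84 = 67.2.
Cumulative frequencies: 2, 14, 36, 48, 57, 60, 84.
Observation 67.2 falls in the class 260 – <280.
L = 260, CF = 60, f = 24, h = 20.
P80 = 260 + ((67.2 − 60)/24)·20 = 260 + 6 = 266.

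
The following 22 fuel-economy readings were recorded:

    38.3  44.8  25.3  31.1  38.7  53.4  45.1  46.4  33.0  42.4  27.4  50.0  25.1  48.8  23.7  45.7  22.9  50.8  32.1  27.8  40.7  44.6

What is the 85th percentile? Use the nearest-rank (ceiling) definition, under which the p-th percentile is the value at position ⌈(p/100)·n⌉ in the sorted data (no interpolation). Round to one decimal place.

Sorted: 22.9, 23.7, 25.1, 25.3, 27.4, 27.8, 31.1, 32.1, 33.0, 38.3, 38.7, 40.7, 42.4, 44.6, 44.8, 45.1, 45.7, 46.4, 48.8, 50.0, 50.8, 53.4.
n = 22.
Position = ⌈85/100 · 22⌉ = ⌈18.7⌉ = 19.
The value at rank 19 is 48.8.

48.8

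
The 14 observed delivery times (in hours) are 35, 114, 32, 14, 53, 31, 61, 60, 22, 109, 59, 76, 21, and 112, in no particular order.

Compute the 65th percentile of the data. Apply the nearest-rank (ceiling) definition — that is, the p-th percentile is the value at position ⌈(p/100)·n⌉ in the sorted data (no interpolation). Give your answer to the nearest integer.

61

Sorted: 14, 21, 22, 31, 32, 35, 53, 59, 60, 61, 76, 109, 112, 114.
n = 14.
Position = ⌈65/100 · 14⌉ = ⌈9.1⌉ = 10.
The value at rank 10 is 61.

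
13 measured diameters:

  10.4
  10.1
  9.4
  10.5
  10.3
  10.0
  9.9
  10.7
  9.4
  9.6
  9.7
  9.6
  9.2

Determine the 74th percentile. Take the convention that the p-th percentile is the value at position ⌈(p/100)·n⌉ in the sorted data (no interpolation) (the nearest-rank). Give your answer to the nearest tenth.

Sorted: 9.2, 9.4, 9.4, 9.6, 9.6, 9.7, 9.9, 10.0, 10.1, 10.3, 10.4, 10.5, 10.7.
n = 13.
Position = ⌈74/100 · 13⌉ = ⌈9.62⌉ = 10.
The value at rank 10 is 10.3.

10.3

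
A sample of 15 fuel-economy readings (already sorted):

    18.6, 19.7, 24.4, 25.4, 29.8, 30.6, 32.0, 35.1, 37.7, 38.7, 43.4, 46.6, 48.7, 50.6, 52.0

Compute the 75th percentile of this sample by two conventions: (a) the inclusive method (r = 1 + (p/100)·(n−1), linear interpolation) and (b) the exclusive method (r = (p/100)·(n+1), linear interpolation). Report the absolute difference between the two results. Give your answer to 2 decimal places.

n = 15.
(a) r = 11.5; between ranks 11 (43.4) and 12 (46.6): 45.
(b) r = 12 → value at rank 12 = 46.6.
|45 − 46.6| = 1.6.

1.60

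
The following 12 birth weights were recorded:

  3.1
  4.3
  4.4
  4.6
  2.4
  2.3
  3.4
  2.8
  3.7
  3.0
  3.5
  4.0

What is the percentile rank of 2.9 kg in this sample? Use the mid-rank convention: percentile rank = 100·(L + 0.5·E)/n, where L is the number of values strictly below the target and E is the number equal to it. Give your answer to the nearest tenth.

Sorted: 2.3, 2.4, 2.8, 3.0, 3.1, 3.4, 3.5, 3.7, 4.0, 4.3, 4.4, 4.6.
Count below 2.9: L = 3; count equal: E = 0; n = 12.
Percentile rank = 100·(3 + 0.5·0)/12 = 100·3/12 = 25.

25.0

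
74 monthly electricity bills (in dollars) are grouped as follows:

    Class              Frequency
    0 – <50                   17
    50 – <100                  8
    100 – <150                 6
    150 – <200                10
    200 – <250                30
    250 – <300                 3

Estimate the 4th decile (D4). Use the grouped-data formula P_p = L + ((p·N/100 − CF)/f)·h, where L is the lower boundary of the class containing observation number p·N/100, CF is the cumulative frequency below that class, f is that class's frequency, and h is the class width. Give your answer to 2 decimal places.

N = 74; target position k = 40/100 · 74 = 29.6.
Cumulative frequencies: 17, 25, 31, 41, 71, 74.
Observation 29.6 falls in the class 100 – <150.
L = 100, CF = 25, f = 6, h = 50.
P40 = 100 + ((29.6 − 25)/6)·50 = 100 + 38.3333 = 138.333.

138.33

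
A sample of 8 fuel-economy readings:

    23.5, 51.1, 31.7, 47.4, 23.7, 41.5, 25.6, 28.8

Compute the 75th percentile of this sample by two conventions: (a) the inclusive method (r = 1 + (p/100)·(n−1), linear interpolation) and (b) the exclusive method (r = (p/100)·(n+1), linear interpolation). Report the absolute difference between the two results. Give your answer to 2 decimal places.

Sorted: 23.5, 23.7, 25.6, 28.8, 31.7, 41.5, 47.4, 51.1.
n = 8.
(a) r = 6.25; between ranks 6 (41.5) and 7 (47.4): 42.975.
(b) r = 6.75; between ranks 6 (41.5) and 7 (47.4): 45.925.
|42.975 − 45.925| = 2.95.

2.95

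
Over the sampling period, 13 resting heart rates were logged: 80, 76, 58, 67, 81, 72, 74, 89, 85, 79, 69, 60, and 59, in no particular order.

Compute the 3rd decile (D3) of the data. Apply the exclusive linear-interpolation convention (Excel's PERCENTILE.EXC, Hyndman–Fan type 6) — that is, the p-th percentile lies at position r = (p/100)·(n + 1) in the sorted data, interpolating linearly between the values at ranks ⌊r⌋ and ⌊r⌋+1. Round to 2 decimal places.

Sorted: 58, 59, 60, 67, 69, 72, 74, 76, 79, 80, 81, 85, 89.
n = 13.
r = (30/100)·(13 + 1) = 4.2.
Rank 4 is 67 and rank 5 is 69.
Interpolate: 67 + 0.2·(69 − 67) = 67 + 0.2·2 = 67.4.

67.40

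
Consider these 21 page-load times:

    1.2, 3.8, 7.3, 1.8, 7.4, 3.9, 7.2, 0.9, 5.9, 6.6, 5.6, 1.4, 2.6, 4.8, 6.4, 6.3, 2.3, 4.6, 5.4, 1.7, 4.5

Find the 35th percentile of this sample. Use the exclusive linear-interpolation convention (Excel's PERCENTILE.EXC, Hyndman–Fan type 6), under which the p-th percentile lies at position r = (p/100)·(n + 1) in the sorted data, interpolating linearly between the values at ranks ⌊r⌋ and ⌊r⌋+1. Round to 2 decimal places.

Sorted: 0.9, 1.2, 1.4, 1.7, 1.8, 2.3, 2.6, 3.8, 3.9, 4.5, 4.6, 4.8, 5.4, 5.6, 5.9, 6.3, 6.4, 6.6, 7.2, 7.3, 7.4.
n = 21.
r = (35/100)·(21 + 1) = 7.7.
Rank 7 is 2.6 and rank 8 is 3.8.
Interpolate: 2.6 + 0.7·(3.8 − 2.6) = 2.6 + 0.7·1.2 = 3.44.

3.44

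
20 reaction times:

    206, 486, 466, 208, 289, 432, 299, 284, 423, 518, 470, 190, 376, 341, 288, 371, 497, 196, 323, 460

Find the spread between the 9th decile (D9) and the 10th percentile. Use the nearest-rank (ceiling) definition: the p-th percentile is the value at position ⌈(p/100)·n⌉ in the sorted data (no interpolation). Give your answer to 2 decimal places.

290.00

Sorted: 190, 196, 206, 208, 284, 288, 289, 299, 323, 341, 371, 376, 423, 432, 460, 466, 470, 486, 497, 518.
n = 20.
P10: rank ⌈10/100·20⌉ = 2 → 196.
P90: rank ⌈90/100·20⌉ = 18 → 486.
Difference: 486 − 196 = 290.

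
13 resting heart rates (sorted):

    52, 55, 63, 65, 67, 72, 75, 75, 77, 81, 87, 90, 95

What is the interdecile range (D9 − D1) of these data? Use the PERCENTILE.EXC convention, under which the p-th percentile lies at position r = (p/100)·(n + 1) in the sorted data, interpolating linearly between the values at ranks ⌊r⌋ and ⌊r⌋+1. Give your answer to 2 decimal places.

n = 13.
P10: r = 1.4; ranks 1–2 are 52, 55; interpolating gives 53.2.
P90: r = 12.6; ranks 12–13 are 90, 95; interpolating gives 93.
Difference: 93 − 53.2 = 39.8.

39.80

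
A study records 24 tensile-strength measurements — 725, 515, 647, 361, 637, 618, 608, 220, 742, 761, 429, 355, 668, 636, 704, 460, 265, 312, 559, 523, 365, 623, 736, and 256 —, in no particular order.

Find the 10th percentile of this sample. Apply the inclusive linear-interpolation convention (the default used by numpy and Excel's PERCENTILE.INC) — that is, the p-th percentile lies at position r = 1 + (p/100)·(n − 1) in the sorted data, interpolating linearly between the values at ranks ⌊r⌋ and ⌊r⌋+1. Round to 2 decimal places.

Sorted: 220, 256, 265, 312, 355, 361, 365, 429, 460, 515, 523, 559, 608, 618, 623, 636, 637, 647, 668, 704, 725, 736, 742, 761.
n = 24.
r = 1 + (10/100)·(24 − 1) = 1 + 2.3 = 3.3.
Rank 3 is 265 and rank 4 is 312.
Interpolate: 265 + 0.3·(312 − 265) = 265 + 0.3·47 = 279.1.

279.10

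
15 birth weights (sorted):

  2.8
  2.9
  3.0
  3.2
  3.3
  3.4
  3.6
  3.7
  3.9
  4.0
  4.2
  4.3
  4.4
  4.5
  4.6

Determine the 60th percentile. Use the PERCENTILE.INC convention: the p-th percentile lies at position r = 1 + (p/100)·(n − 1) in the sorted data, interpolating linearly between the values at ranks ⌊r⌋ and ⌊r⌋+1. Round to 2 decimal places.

n = 15.
r = 1 + (60/100)·(15 − 1) = 1 + 8.4 = 9.4.
Rank 9 is 3.9 and rank 10 is 4.0.
Interpolate: 3.9 + 0.4·(4.0 − 3.9) = 3.9 + 0.4·0.1 = 3.94.

3.94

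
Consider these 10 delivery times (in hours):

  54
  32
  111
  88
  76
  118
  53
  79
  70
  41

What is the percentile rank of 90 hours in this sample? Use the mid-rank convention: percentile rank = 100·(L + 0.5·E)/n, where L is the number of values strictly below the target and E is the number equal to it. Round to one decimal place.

Sorted: 32, 41, 53, 54, 70, 76, 79, 88, 111, 118.
Count below 90: L = 8; count equal: E = 0; n = 10.
Percentile rank = 100·(8 + 0.5·0)/10 = 100·8/10 = 80.

80.0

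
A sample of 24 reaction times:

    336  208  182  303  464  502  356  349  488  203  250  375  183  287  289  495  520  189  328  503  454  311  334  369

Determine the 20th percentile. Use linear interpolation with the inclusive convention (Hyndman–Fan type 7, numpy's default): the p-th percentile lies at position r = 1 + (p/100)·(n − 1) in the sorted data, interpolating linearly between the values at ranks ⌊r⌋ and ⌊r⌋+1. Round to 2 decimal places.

Sorted: 182, 183, 189, 203, 208, 250, 287, 289, 303, 311, 328, 334, 336, 349, 356, 369, 375, 454, 464, 488, 495, 502, 503, 520.
n = 24.
r = 1 + (20/100)·(24 − 1) = 1 + 4.6 = 5.6.
Rank 5 is 208 and rank 6 is 250.
Interpolate: 208 + 0.6·(250 − 208) = 208 + 0.6·42 = 233.2.

233.20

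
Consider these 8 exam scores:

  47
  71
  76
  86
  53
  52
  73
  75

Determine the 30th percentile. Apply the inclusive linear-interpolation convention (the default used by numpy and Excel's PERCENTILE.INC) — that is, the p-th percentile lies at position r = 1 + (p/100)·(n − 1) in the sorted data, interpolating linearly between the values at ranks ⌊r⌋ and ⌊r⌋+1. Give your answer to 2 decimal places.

Sorted: 47, 52, 53, 71, 73, 75, 76, 86.
n = 8.
r = 1 + (30/100)·(8 − 1) = 1 + 2.1 = 3.1.
Rank 3 is 53 and rank 4 is 71.
Interpolate: 53 + 0.1·(71 − 53) = 53 + 0.1·18 = 54.8.

54.80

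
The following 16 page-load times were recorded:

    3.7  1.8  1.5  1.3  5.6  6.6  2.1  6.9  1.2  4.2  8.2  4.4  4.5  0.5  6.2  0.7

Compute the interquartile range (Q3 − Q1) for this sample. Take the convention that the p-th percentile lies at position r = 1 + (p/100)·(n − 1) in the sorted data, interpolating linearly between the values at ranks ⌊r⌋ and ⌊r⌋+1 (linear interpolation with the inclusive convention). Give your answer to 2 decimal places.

Sorted: 0.5, 0.7, 1.2, 1.3, 1.5, 1.8, 2.1, 3.7, 4.2, 4.4, 4.5, 5.6, 6.2, 6.6, 6.9, 8.2.
n = 16.
P25: r = 4.75; ranks 4–5 are 1.3, 1.5; interpolating gives 1.45.
P75: r = 12.25; ranks 12–13 are 5.6, 6.2; interpolating gives 5.75.
Difference: 5.75 − 1.45 = 4.3.

4.30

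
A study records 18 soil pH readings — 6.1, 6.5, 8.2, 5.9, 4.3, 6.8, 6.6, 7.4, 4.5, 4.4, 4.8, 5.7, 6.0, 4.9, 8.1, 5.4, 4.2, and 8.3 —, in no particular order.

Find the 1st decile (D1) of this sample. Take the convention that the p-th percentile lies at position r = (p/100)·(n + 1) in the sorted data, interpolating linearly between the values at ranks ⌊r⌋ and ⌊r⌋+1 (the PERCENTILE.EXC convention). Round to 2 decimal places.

4.29

Sorted: 4.2, 4.3, 4.4, 4.5, 4.8, 4.9, 5.4, 5.7, 5.9, 6.0, 6.1, 6.5, 6.6, 6.8, 7.4, 8.1, 8.2, 8.3.
n = 18.
r = (10/100)·(18 + 1) = 1.9.
Rank 1 is 4.2 and rank 2 is 4.3.
Interpolate: 4.2 + 0.9·(4.3 − 4.2) = 4.2 + 0.9·0.1 = 4.29.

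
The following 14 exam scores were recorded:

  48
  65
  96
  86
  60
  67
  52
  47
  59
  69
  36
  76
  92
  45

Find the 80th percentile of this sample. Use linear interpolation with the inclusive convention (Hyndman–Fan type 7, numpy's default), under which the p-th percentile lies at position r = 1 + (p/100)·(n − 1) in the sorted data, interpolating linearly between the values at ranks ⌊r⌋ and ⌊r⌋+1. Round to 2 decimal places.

Sorted: 36, 45, 47, 48, 52, 59, 60, 65, 67, 69, 76, 86, 92, 96.
n = 14.
r = 1 + (80/100)·(14 − 1) = 1 + 10.4 = 11.4.
Rank 11 is 76 and rank 12 is 86.
Interpolate: 76 + 0.4·(86 − 76) = 76 + 0.4·10 = 80.

80.00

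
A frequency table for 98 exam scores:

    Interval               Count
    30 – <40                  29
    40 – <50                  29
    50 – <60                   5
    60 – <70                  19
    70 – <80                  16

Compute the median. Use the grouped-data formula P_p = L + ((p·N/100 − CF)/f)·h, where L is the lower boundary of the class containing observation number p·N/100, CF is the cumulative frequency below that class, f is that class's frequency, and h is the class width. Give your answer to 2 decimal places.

46.90

N = 98; target position k = 50/100 · 98 = 49.
Cumulative frequencies: 29, 58, 63, 82, 98.
Observation 49 falls in the class 40 – <50.
L = 40, CF = 29, f = 29, h = 10.
P50 = 40 + ((49 − 29)/29)·10 = 40 + 6.89655 = 46.8966.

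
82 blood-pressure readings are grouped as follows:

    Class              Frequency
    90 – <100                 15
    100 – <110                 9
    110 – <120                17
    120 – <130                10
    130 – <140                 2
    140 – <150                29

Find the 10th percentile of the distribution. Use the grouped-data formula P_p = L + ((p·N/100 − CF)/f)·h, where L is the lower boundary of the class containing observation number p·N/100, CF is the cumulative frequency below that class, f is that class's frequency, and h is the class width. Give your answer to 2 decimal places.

N = 82; target position k = 10/100 · 82 = 8.2.
Cumulative frequencies: 15, 24, 41, 51, 53, 82.
Observation 8.2 falls in the class 90 – <100.
L = 90, CF = 0, f = 15, h = 10.
P10 = 90 + ((8.2 − 0)/15)·10 = 90 + 5.46667 = 95.4667.

95.47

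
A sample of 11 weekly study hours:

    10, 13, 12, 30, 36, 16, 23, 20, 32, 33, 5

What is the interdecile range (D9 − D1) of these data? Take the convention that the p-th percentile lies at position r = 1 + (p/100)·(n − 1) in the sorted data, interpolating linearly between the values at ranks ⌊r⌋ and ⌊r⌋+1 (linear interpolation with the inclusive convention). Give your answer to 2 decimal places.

23.00

Sorted: 5, 10, 12, 13, 16, 20, 23, 30, 32, 33, 36.
n = 11.
P10: r = 2 (integer) → 10.
P90: r = 10 (integer) → 33.
Difference: 33 − 10 = 23.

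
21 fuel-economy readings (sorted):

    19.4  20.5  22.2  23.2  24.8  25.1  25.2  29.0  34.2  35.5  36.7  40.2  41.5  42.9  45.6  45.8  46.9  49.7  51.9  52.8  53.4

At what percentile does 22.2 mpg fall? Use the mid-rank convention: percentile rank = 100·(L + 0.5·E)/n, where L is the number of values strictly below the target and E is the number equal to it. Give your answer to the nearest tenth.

Count below 22.2: L = 2; count equal: E = 1; n = 21.
Percentile rank = 100·(2 + 0.5·1)/21 = 100·2.5/21 = 11.9.

11.9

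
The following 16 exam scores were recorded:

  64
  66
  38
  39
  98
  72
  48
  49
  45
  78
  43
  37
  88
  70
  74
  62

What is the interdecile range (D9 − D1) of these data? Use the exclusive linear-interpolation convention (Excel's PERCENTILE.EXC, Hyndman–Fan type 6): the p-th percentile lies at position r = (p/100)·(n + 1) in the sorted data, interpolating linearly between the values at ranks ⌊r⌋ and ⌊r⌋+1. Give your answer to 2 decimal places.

Sorted: 37, 38, 39, 43, 45, 48, 49, 62, 64, 66, 70, 72, 74, 78, 88, 98.
n = 16.
P10: r = 1.7; ranks 1–2 are 37, 38; interpolating gives 37.7.
P90: r = 15.3; ranks 15–16 are 88, 98; interpolating gives 91.
Difference: 91 − 37.7 = 53.3.

53.30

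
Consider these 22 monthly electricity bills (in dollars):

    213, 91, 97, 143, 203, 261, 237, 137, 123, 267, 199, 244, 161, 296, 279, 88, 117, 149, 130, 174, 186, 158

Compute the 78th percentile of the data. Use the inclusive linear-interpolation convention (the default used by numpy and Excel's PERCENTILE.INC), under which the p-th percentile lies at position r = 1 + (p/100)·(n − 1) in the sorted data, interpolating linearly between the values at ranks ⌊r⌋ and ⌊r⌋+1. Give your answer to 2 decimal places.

Sorted: 88, 91, 97, 117, 123, 130, 137, 143, 149, 158, 161, 174, 186, 199, 203, 213, 237, 244, 261, 267, 279, 296.
n = 22.
r = 1 + (78/100)·(22 − 1) = 1 + 16.38 = 17.38.
Rank 17 is 237 and rank 18 is 244.
Interpolate: 237 + 0.38·(244 − 237) = 237 + 0.38·7 = 239.66.

239.66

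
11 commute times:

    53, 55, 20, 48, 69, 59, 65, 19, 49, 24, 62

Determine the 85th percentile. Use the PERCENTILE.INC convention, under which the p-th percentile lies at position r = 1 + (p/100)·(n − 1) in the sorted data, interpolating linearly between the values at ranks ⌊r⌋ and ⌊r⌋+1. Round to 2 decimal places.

Sorted: 19, 20, 24, 48, 49, 53, 55, 59, 62, 65, 69.
n = 11.
r = 1 + (85/100)·(11 − 1) = 1 + 8.5 = 9.5.
Rank 9 is 62 and rank 10 is 65.
Interpolate: 62 + 0.5·(65 − 62) = 62 + 0.5·3 = 63.5.

63.50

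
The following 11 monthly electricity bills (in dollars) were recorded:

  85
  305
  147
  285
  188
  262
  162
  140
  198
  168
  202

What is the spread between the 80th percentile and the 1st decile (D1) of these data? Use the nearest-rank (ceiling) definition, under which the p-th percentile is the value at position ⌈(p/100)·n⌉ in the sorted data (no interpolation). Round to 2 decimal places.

122.00

Sorted: 85, 140, 147, 162, 168, 188, 198, 202, 262, 285, 305.
n = 11.
P10: rank ⌈10/100·11⌉ = 2 → 140.
P80: rank ⌈80/100·11⌉ = 9 → 262.
Difference: 262 − 140 = 122.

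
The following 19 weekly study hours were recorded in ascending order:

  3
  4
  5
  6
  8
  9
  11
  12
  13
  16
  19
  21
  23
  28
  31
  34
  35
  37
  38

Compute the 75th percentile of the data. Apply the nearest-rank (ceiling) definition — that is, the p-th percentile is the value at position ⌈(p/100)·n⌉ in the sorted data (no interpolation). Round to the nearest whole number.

n = 19.
Position = ⌈75/100 · 19⌉ = ⌈14.25⌉ = 15.
The value at rank 15 is 31.

31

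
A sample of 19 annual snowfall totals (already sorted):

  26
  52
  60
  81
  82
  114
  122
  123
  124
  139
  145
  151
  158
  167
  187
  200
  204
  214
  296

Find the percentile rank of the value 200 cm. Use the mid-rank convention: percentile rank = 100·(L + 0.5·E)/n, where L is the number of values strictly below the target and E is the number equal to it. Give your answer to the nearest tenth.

81.6

Count below 200: L = 15; count equal: E = 1; n = 19.
Percentile rank = 100·(15 + 0.5·1)/19 = 100·15.5/19 = 81.58.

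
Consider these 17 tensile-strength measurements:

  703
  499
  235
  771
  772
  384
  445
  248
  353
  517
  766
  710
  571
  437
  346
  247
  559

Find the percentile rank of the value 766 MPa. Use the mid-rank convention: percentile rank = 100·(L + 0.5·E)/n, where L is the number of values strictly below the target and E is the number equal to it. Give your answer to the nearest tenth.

Sorted: 235, 247, 248, 346, 353, 384, 437, 445, 499, 517, 559, 571, 703, 710, 766, 771, 772.
Count below 766: L = 14; count equal: E = 1; n = 17.
Percentile rank = 100·(14 + 0.5·1)/17 = 100·14.5/17 = 85.29.

85.3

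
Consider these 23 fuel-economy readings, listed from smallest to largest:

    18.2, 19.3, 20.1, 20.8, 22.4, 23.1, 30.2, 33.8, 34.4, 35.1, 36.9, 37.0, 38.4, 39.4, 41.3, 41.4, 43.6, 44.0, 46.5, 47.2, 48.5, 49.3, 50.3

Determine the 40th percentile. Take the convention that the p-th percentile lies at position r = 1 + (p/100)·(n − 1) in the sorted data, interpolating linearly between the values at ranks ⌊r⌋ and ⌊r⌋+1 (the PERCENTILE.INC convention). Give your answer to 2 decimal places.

34.96

n = 23.
r = 1 + (40/100)·(23 − 1) = 1 + 8.8 = 9.8.
Rank 9 is 34.4 and rank 10 is 35.1.
Interpolate: 34.4 + 0.8·(35.1 − 34.4) = 34.4 + 0.8·0.7 = 34.96.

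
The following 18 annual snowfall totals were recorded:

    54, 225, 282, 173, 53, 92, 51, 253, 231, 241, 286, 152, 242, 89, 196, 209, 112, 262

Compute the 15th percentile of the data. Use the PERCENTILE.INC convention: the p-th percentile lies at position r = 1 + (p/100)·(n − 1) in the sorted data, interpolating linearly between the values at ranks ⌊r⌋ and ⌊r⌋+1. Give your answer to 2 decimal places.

73.25

Sorted: 51, 53, 54, 89, 92, 112, 152, 173, 196, 209, 225, 231, 241, 242, 253, 262, 282, 286.
n = 18.
r = 1 + (15/100)·(18 − 1) = 1 + 2.55 = 3.55.
Rank 3 is 54 and rank 4 is 89.
Interpolate: 54 + 0.55·(89 − 54) = 54 + 0.55·35 = 73.25.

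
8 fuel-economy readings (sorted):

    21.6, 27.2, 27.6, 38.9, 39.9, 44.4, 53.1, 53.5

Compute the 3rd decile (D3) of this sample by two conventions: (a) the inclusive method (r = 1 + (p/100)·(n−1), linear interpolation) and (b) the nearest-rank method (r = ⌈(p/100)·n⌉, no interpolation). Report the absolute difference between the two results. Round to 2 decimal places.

1.13

n = 8.
(a) r = 3.1; between ranks 3 (27.6) and 4 (38.9): 28.73.
(b) the nearest-rank method: rank 3 → 27.6.
|28.73 − 27.6| = 1.13.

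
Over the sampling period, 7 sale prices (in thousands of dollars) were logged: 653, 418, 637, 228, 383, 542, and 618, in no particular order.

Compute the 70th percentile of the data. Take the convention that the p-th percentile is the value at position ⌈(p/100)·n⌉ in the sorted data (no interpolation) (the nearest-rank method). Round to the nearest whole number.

Sorted: 228, 383, 418, 542, 618, 637, 653.
n = 7.
Position = ⌈70/100 · 7⌉ = ⌈4.9⌉ = 5.
The value at rank 5 is 618.

618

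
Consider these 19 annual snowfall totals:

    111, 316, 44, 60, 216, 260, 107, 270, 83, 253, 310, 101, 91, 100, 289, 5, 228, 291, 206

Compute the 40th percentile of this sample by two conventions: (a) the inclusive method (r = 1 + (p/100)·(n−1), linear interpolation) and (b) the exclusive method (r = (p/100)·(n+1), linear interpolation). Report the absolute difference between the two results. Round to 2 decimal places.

Sorted: 5, 44, 60, 83, 91, 100, 101, 107, 111, 206, 216, 228, 253, 260, 270, 289, 291, 310, 316.
n = 19.
(a) r = 8.2; between ranks 8 (107) and 9 (111): 107.8.
(b) r = 8 → value at rank 8 = 107.
|107.8 − 107| = 0.8.

0.80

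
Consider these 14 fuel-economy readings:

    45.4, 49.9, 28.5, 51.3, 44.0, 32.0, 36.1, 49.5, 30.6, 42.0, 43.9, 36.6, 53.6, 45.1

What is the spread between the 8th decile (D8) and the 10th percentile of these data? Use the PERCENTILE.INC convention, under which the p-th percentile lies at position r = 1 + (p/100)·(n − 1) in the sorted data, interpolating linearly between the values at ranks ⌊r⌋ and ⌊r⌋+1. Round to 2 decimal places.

Sorted: 28.5, 30.6, 32.0, 36.1, 36.6, 42.0, 43.9, 44.0, 45.1, 45.4, 49.5, 49.9, 51.3, 53.6.
n = 14.
P10: r = 2.3; ranks 2–3 are 30.6, 32.0; interpolating gives 31.02.
P80: r = 11.4; ranks 11–12 are 49.5, 49.9; interpolating gives 49.66.
Difference: 49.66 − 31.02 = 18.64.

18.64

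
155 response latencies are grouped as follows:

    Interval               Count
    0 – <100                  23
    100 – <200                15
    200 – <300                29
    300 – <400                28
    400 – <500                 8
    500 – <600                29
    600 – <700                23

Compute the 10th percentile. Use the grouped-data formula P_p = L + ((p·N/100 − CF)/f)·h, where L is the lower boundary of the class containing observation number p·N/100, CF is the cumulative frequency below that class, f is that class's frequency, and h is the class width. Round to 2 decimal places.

N = 155; target position k = 10/100 · 155 = 15.5.
Cumulative frequencies: 23, 38, 67, 95, 103, 132, 155.
Observation 15.5 falls in the class 0 – <100.
L = 0, CF = 0, f = 23, h = 100.
P10 = 0 + ((15.5 − 0)/23)·100 = 0 + 67.3913 = 67.3913.

67.39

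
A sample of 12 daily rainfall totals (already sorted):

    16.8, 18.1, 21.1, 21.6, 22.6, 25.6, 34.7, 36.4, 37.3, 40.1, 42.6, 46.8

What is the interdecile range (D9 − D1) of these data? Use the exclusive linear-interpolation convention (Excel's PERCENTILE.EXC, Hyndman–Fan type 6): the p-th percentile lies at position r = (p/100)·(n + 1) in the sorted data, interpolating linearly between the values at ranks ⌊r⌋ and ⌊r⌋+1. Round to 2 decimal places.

n = 12.
P10: r = 1.3; ranks 1–2 are 16.8, 18.1; interpolating gives 17.19.
P90: r = 11.7; ranks 11–12 are 42.6, 46.8; interpolating gives 45.54.
Difference: 45.54 − 17.19 = 28.35.

28.35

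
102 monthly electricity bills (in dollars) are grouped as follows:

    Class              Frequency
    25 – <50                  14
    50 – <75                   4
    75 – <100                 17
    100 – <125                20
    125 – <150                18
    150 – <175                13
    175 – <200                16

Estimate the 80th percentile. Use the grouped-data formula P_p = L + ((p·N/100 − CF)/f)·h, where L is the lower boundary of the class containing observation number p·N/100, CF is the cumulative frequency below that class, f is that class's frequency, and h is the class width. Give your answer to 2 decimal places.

N = 102; target position k = 80/100 · 102 = 81.6.
Cumulative frequencies: 14, 18, 35, 55, 73, 86, 102.
Observation 81.6 falls in the class 150 – <175.
L = 150, CF = 73, f = 13, h = 25.
P80 = 150 + ((81.6 − 73)/13)·25 = 150 + 16.5385 = 166.538.

166.54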